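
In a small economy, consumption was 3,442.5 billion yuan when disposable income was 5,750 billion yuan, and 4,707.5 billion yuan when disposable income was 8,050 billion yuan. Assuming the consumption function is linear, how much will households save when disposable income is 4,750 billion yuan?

S = 1857.5

MPC = (4707.5 − 3442.5)/(8050 − 5750) = 1265/2300 = 0.55
a = 3442.5 − 0.55(5750) = 3442.5 − 3162.5 = 280
C = 280 + 0.55(4750) = 2892.5
S = 4750 − 2892.5 = 1857.5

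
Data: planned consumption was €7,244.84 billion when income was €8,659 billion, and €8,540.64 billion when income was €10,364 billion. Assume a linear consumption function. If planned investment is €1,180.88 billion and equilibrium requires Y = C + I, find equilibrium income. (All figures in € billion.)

MPC = (8540.64 − 7244.84)/(10364 − 8659) = 1295.8/1705 = 0.76
a = 7244.84 − 0.76(8659) = 664
Equilibrium: Y = 664 + 0.76Y + 1180.88
0.24Y = 1844.88, so Y = 1844.88/0.24 = 7687

Y = 7687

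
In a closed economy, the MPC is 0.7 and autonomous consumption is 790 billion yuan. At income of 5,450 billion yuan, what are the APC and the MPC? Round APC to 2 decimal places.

APC = 0.84; MPC = 0.7

MPC = 0.7 (the slope of the consumption function)
C = 790 + 0.7(5450) = 4605, so APC = 4605/5450 = 0.84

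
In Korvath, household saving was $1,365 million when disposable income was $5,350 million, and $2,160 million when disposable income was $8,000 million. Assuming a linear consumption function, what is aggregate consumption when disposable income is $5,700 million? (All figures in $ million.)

C = 4230

MPS = ΔS/ΔY = (2160 − 1365)/(8000 − 5350) = 795/2650 = 0.3
MPC = 1 − MPS = 0.7
Autonomous saving = 1365 − 0.3(5350) = -240, so a = 240
C = 240 + 0.7(5700) = 240 + 3990 = 4230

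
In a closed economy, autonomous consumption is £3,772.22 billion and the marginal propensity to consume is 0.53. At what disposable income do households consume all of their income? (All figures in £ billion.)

At break-even, C = Y: 3772.22 + 0.53Y = Y
0.47Y = 3772.22, so Y = 3772.22/0.47 = 8026

Y = 8026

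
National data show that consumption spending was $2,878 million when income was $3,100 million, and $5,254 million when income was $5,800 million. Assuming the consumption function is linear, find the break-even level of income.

Y = 1250

MPC = (5254 − 2878)/(5800 − 3100) = 2376/2700 = 0.88
a = 2878 − 0.88(3100) = 2878 − 2728 = 150
Break-even: Y = a/(1−MPC) = 150/0.12 = 1250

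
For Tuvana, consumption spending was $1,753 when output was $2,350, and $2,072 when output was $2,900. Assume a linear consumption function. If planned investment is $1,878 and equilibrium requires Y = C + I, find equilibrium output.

MPC = (2072 − 1753)/(2900 − 2350) = 319/550 = 0.58
a = 1753 − 0.58(2350) = 390
Equilibrium: Y = 390 + 0.58Y + 1878
0.42Y = 2268, so Y = 2268/0.42 = 5400

Y = 5400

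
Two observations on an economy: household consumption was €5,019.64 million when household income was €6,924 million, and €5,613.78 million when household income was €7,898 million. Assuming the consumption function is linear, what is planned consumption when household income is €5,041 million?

C = 3871.01

MPC = (5613.78 − 5019.64)/(7898 − 6924) = 594.14/974 = 0.61
a = 5019.64 − 0.61(6924) = 5019.64 − 4223.64 = 796
C = 796 + 0.61(5041) = 796 + 3075.01 = 3871.01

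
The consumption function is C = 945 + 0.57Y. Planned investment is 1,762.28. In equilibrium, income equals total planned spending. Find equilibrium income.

Y = 6296

Y = C + I = 945 + 0.57Y + 1762.28
Y − 0.57Y = 2707.28
0.43Y = 2707.28, so Y = 2707.28/0.43 = 6296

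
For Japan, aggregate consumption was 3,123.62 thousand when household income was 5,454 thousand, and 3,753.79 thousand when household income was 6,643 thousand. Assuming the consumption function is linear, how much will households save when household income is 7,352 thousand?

MPC = (3753.79 − 3123.62)/(6643 − 5454) = 630.17/1189 = 0.53
a = 3123.62 − 0.53(5454) = 3123.62 − 2890.62 = 233
C = 233 + 0.53(7352) = 4129.56
S = 7352 − 4129.56 = 3222.44

S = 3222.44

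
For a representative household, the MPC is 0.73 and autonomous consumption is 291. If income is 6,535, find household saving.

C = 291 + 0.73(6535) = 291 + 4770.55 = 5061.55
S = Y − C = 6535 − 5061.55 = 1473.45

S = 1473.45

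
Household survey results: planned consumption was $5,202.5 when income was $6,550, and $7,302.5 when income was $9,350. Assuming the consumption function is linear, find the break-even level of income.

MPC = (7302.5 − 5202.5)/(9350 − 6550) = 2100/2800 = 0.75
a = 5202.5 − 0.75(6550) = 5202.5 − 4912.5 = 290
Break-even: Y = a/(1−MPC) = 290/0.25 = 1160

Y = 1160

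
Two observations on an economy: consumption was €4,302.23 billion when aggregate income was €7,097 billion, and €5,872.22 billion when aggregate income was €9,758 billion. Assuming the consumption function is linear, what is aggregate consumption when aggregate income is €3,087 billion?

C = 1936.33

MPC = (5872.22 − 4302.23)/(9758 − 7097) = 1569.99/2661 = 0.59
a = 4302.23 − 0.59(7097) = 4302.23 − 4187.23 = 115
C = 115 + 0.59(3087) = 115 + 1821.33 = 1936.33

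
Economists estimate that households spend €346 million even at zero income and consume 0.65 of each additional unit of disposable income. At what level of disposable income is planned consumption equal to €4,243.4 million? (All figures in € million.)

Y = 5996

346 + 0.65Y = 4243.4
0.65Y = 3897.4, so Y = 3897.4/0.65 = 5996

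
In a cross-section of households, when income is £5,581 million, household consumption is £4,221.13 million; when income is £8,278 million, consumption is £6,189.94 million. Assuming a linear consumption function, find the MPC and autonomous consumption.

MPC = ΔC/ΔY = (6189.94 − 4221.13)/(8278 − 5581) = 1968.81/2697 = 0.73
a = C − MPC·Y = 4221.13 − 0.73(5581) = 4221.13 − 4074.13 = 147

MPC = 0.73; a = 147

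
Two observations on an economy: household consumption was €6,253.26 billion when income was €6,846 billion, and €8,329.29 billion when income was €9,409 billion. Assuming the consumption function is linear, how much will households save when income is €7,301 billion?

MPC = (8329.29 − 6253.26)/(9409 − 6846) = 2076.03/2563 = 0.81
a = 6253.26 − 0.81(6846) = 6253.26 − 5545.26 = 708
C = 708 + 0.81(7301) = 6621.81
S = 7301 − 6621.81 = 679.19

S = 679.19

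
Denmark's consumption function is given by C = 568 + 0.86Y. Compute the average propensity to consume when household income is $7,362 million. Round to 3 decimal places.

APC = 0.937

C = 568 + 0.86(7362) = 6899.32
APC = C/Y = 6899.32/7362 = 0.937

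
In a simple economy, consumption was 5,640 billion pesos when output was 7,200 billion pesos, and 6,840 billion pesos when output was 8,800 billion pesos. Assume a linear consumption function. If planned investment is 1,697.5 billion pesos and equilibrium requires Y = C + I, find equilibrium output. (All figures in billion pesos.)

MPC = (6840 − 5640)/(8800 − 7200) = 1200/1600 = 0.75
a = 5640 − 0.75(7200) = 240
Equilibrium: Y = 240 + 0.75Y + 1697.5
0.25Y = 1937.5, so Y = 1937.5/0.25 = 7750

Y = 7750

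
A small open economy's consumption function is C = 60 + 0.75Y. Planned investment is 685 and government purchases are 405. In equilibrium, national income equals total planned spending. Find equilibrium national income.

Y = 4600

Y = C + I + G = 60 + 0.75Y + 685 + 405
Y − 0.75Y = 1150
0.25Y = 1150, so Y = 1150/0.25 = 4600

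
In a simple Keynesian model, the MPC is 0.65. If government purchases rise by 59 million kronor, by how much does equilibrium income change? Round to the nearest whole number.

The multiplier is 1/(1 − MPC) = 1/0.35.
ΔY = 59/0.35 = 168.57 ≈ 169

ΔY ≈ 169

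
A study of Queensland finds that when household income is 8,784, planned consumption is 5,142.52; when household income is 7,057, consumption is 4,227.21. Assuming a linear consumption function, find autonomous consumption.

MPC = ΔC/ΔY = (5142.52 − 4227.21)/(8784 − 7057) = 915.31/1727 = 0.53
a = C − MPC·Y = 4227.21 − 0.53(7057) = 4227.21 − 3740.21 = 487

a = 487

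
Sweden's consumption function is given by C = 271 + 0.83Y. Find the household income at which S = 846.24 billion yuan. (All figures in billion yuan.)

S = Y − C = -271 + 0.17Y
-271 + 0.17Y = 846.24, so 0.17Y = 1117.24 and Y = 6572

Y = 6572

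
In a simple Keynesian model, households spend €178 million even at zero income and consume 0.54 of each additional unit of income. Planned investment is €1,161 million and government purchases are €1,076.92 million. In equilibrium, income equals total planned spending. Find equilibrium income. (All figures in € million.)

Y = 5252

Y = C + I + G = 178 + 0.54Y + 1161 + 1076.92
Y − 0.54Y = 2415.92
0.46Y = 2415.92, so Y = 2415.92/0.46 = 5252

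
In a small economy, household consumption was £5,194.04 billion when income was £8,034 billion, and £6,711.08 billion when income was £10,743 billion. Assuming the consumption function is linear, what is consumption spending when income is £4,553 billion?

C = 3244.68

MPC = (6711.08 − 5194.04)/(10743 − 8034) = 1517.04/2709 = 0.56
a = 5194.04 − 0.56(8034) = 5194.04 − 4499.04 = 695
C = 695 + 0.56(4553) = 695 + 2549.68 = 3244.68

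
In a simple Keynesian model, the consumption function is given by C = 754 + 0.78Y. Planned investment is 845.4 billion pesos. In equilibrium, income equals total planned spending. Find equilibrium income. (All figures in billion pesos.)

Y = C + I = 754 + 0.78Y + 845.4
Y − 0.78Y = 1599.4
0.22Y = 1599.4, so Y = 1599.4/0.22 = 7270

Y = 7270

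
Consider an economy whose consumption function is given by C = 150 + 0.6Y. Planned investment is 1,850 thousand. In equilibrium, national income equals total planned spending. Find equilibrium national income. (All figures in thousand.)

Y = 5000

Y = C + I = 150 + 0.6Y + 1850
Y − 0.6Y = 2000
0.4Y = 2000, so Y = 2000/0.4 = 5000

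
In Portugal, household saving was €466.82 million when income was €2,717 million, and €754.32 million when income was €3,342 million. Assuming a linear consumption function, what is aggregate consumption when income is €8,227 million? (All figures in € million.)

C = 5225.58

MPS = ΔS/ΔY = (754.32 − 466.82)/(3342 − 2717) = 287.5/625 = 0.46
MPC = 1 − MPS = 0.54
Autonomous saving = 466.82 − 0.46(2717) = -783, so a = 783
C = 783 + 0.54(8227) = 783 + 4442.58 = 5225.58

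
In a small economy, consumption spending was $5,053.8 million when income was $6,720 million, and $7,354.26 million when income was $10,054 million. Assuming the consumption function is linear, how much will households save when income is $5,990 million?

MPC = (7354.26 − 5053.8)/(10054 − 6720) = 2300.46/3334 = 0.69
a = 5053.8 − 0.69(6720) = 5053.8 − 4636.8 = 417
C = 417 + 0.69(5990) = 4550.1
S = 5990 − 4550.1 = 1439.9

S = 1439.9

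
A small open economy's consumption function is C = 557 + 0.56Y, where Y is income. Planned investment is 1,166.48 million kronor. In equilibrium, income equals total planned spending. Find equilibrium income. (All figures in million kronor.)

Y = 3917

Y = C + I = 557 + 0.56Y + 1166.48
Y − 0.56Y = 1723.48
0.44Y = 1723.48, so Y = 1723.48/0.44 = 3917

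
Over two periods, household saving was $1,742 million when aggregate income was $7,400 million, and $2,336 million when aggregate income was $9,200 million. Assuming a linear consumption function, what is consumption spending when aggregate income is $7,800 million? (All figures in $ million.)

MPS = ΔS/ΔY = (2336 − 1742)/(9200 − 7400) = 594/1800 = 0.33
MPC = 1 − MPS = 0.67
Autonomous saving = 1742 − 0.33(7400) = -700, so a = 700
C = 700 + 0.67(7800) = 700 + 5226 = 5926

C = 5926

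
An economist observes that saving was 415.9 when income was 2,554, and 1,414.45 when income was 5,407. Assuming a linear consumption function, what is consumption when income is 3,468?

MPS = ΔS/ΔY = (1414.45 − 415.9)/(5407 − 2554) = 998.55/2853 = 0.35
MPC = 1 − MPS = 0.65
Autonomous saving = 415.9 − 0.35(2554) = -478, so a = 478
C = 478 + 0.65(3468) = 478 + 2254.2 = 2732.2

C = 2732.2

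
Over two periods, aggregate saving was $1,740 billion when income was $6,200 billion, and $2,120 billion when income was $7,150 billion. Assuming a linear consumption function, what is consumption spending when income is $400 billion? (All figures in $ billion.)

MPS = ΔS/ΔY = (2120 − 1740)/(7150 − 6200) = 380/950 = 0.4
MPC = 1 − MPS = 0.6
Autonomous saving = 1740 − 0.4(6200) = -740, so a = 740
C = 740 + 0.6(400) = 740 + 240 = 980

C = 980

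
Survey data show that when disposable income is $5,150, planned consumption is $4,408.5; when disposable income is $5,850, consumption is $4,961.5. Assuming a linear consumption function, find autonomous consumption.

a = 340

MPC = ΔC/ΔY = (4961.5 − 4408.5)/(5850 − 5150) = 553/700 = 0.79
a = C − MPC·Y = 4408.5 − 0.79(5150) = 4408.5 − 4068.5 = 340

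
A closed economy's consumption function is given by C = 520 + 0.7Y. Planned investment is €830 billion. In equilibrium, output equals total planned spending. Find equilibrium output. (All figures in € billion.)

Y = C + I = 520 + 0.7Y + 830
Y − 0.7Y = 1350
0.3Y = 1350, so Y = 1350/0.3 = 4500

Y = 4500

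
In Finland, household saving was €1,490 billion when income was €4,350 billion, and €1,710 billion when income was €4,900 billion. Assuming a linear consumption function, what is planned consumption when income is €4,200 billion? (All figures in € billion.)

MPS = ΔS/ΔY = (1710 − 1490)/(4900 − 4350) = 220/550 = 0.4
MPC = 1 − MPS = 0.6
Autonomous saving = 1490 − 0.4(4350) = -250, so a = 250
C = 250 + 0.6(4200) = 250 + 2520 = 2770

C = 2770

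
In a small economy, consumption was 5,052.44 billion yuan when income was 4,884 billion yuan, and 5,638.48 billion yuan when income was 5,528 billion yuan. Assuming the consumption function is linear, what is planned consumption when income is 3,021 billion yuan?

C = 3357.11

MPC = (5638.48 − 5052.44)/(5528 − 4884) = 586.04/644 = 0.91
a = 5052.44 − 0.91(4884) = 5052.44 − 4444.44 = 608
C = 608 + 0.91(3021) = 608 + 2749.11 = 3357.11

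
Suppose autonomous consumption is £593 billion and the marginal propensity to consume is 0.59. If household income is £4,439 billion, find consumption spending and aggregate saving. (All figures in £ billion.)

C = 3212.01; S = 1226.99

C = 593 + 0.59(4439) = 593 + 2619.01 = 3212.01
S = Y − C = 4439 − 3212.01 = 1226.99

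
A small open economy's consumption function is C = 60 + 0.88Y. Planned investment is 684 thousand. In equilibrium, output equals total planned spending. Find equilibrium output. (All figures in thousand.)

Y = C + I = 60 + 0.88Y + 684
Y − 0.88Y = 744
0.12Y = 744, so Y = 744/0.12 = 6200

Y = 6200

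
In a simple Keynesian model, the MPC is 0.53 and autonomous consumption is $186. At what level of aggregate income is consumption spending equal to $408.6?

Y = 420

186 + 0.53Y = 408.6
0.53Y = 222.6, so Y = 222.6/0.53 = 420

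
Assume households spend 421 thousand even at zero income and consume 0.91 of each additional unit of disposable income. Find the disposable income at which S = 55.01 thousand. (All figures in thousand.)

S = Y − C = -421 + 0.09Y
-421 + 0.09Y = 55.01, so 0.09Y = 476.01 and Y = 5289

Y = 5289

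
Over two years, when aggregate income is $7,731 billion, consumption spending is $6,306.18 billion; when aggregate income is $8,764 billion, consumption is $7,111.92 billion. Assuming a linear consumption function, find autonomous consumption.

MPC = ΔC/ΔY = (7111.92 − 6306.18)/(8764 − 7731) = 805.74/1033 = 0.78
a = C − MPC·Y = 6306.18 − 0.78(7731) = 6306.18 − 6030.18 = 276

a = 276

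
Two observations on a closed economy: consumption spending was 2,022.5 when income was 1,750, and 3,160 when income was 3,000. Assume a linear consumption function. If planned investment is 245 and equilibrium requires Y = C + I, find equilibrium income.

MPC = (3160 − 2022.5)/(3000 − 1750) = 1137.5/1250 = 0.91
a = 2022.5 − 0.91(1750) = 430
Equilibrium: Y = 430 + 0.91Y + 245
0.09Y = 675, so Y = 675/0.09 = 7500

Y = 7500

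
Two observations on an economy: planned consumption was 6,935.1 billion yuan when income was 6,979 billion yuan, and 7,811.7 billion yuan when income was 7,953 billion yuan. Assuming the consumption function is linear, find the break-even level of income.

MPC = (7811.7 − 6935.1)/(7953 − 6979) = 876.6/974 = 0.9
a = 6935.1 − 0.9(6979) = 6935.1 − 6281.1 = 654
Break-even: Y = a/(1−MPC) = 654/0.1 = 6540

Y = 6540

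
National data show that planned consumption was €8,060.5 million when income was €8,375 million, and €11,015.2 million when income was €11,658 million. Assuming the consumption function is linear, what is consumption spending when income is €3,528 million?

MPC = (11015.2 − 8060.5)/(11658 − 8375) = 2954.7/3283 = 0.9
a = 8060.5 − 0.9(8375) = 8060.5 − 7537.5 = 523
C = 523 + 0.9(3528) = 523 + 3175.2 = 3698.2

C = 3698.2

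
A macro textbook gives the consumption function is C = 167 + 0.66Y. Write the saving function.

S = Y − C = Y − (167 + 0.66Y) = -167 + (1 − 0.66)Y

S = -167 + 0.34Y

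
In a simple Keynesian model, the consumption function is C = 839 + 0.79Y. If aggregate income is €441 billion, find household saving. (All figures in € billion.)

C = 839 + 0.79(441) = 839 + 348.39 = 1187.39
S = Y − C = 441 − 1187.39 = -746.39

S = -746.39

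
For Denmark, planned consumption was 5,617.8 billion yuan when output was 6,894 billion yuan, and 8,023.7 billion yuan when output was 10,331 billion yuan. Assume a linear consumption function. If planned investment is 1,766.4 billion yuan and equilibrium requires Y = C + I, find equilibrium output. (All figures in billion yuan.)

MPC = (8023.7 − 5617.8)/(10331 − 6894) = 2405.9/3437 = 0.7
a = 5617.8 − 0.7(6894) = 792
Equilibrium: Y = 792 + 0.7Y + 1766.4
0.3Y = 2558.4, so Y = 2558.4/0.3 = 8528

Y = 8528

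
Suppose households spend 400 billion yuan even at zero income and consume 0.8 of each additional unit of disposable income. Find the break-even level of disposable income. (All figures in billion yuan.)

Y = 2000

At break-even, C = Y: 400 + 0.8Y = Y
0.2Y = 400, so Y = 400/0.2 = 2000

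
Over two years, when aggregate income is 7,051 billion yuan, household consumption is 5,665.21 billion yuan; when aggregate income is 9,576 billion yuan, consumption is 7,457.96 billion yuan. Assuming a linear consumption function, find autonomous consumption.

MPC = ΔC/ΔY = (7457.96 − 5665.21)/(9576 − 7051) = 1792.75/2525 = 0.71
a = C − MPC·Y = 5665.21 − 0.71(7051) = 5665.21 − 5006.21 = 659

a = 659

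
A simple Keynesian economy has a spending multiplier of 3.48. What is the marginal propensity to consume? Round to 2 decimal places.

MPC = 0.71

k = 1/(1 − MPC), so 1 − MPC = 1/k = 1/3.48 = 0.2874
MPC = 1 − 0.2874 = 0.71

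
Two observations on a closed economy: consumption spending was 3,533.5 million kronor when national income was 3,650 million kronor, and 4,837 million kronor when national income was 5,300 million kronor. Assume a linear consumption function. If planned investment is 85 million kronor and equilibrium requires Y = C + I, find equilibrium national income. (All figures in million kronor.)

MPC = (4837 − 3533.5)/(5300 − 3650) = 1303.5/1650 = 0.79
a = 3533.5 − 0.79(3650) = 650
Equilibrium: Y = 650 + 0.79Y + 85
0.21Y = 735, so Y = 735/0.21 = 3500

Y = 3500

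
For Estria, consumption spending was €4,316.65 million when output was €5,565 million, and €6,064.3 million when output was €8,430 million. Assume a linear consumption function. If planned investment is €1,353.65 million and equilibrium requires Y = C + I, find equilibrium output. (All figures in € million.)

MPC = (6064.3 − 4316.65)/(8430 − 5565) = 1747.65/2865 = 0.61
a = 4316.65 − 0.61(5565) = 922
Equilibrium: Y = 922 + 0.61Y + 1353.65
0.39Y = 2275.65, so Y = 2275.65/0.39 = 5835

Y = 5835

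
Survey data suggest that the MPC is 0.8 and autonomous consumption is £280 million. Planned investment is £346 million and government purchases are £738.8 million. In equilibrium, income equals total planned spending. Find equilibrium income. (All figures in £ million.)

Y = 6824

Y = C + I + G = 280 + 0.8Y + 346 + 738.8
Y − 0.8Y = 1364.8
0.2Y = 1364.8, so Y = 1364.8/0.2 = 6824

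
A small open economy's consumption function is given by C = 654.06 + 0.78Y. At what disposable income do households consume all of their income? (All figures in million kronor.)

Y = 2973

At break-even, C = Y: 654.06 + 0.78Y = Y
0.22Y = 654.06, so Y = 654.06/0.22 = 2973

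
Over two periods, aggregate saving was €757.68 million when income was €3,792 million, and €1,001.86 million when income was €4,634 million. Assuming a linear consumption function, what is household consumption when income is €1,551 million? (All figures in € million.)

C = 1443.21

MPS = ΔS/ΔY = (1001.86 − 757.68)/(4634 − 3792) = 244.18/842 = 0.29
MPC = 1 − MPS = 0.71
Autonomous saving = 757.68 − 0.29(3792) = -342, so a = 342
C = 342 + 0.71(1551) = 342 + 1101.21 = 1443.21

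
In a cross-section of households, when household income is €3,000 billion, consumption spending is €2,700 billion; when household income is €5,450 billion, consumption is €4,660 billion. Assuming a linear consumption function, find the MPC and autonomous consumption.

MPC = 0.8; a = 300

MPC = ΔC/ΔY = (4660 − 2700)/(5450 − 3000) = 1960/2450 = 0.8
a = C − MPC·Y = 2700 − 0.8(3000) = 2700 − 2400 = 300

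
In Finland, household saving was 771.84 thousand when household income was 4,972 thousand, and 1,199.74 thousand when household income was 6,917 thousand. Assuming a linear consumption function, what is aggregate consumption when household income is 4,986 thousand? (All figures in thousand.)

C = 4211.08

MPS = ΔS/ΔY = (1199.74 − 771.84)/(6917 − 4972) = 427.9/1945 = 0.22
MPC = 1 − MPS = 0.78
Autonomous saving = 771.84 − 0.22(4972) = -322, so a = 322
C = 322 + 0.78(4986) = 322 + 3889.08 = 4211.08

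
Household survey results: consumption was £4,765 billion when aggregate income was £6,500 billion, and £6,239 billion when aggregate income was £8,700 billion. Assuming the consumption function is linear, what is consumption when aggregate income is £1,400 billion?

MPC = (6239 − 4765)/(8700 − 6500) = 1474/2200 = 0.67
a = 4765 − 0.67(6500) = 4765 − 4355 = 410
C = 410 + 0.67(1400) = 410 + 938 = 1348

C = 1348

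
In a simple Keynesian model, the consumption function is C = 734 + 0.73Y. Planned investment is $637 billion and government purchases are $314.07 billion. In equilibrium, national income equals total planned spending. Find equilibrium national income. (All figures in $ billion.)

Y = C + I + G = 734 + 0.73Y + 637 + 314.07
Y − 0.73Y = 1685.07
0.27Y = 1685.07, so Y = 1685.07/0.27 = 6241

Y = 6241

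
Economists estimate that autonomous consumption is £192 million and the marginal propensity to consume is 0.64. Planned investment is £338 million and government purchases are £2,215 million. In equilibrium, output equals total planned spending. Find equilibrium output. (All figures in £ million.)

Y = 7625

Y = C + I + G = 192 + 0.64Y + 338 + 2215
Y − 0.64Y = 2745
0.36Y = 2745, so Y = 2745/0.36 = 7625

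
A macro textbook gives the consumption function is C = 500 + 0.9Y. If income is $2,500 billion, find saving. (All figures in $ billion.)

C = 500 + 0.9(2500) = 500 + 2250 = 2750
S = Y − C = 2500 − 2750 = -250

S = -250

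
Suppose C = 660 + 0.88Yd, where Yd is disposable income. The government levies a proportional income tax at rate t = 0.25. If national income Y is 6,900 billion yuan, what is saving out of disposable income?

Yd = (1 − 0.25)(6900) = 0.75(6900) = 5175
C = 660 + 0.88(5175) = 660 + 4554 = 5214
S = Yd − C = 5175 − 5214 = -39

S = -39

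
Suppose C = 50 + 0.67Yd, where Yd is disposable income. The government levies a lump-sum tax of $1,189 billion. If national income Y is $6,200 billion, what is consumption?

Yd = Y − T = 6200 − 1189 = 5011
C = 50 + 0.67(5011) = 50 + 3357.37 = 3407.37

C = 3407.37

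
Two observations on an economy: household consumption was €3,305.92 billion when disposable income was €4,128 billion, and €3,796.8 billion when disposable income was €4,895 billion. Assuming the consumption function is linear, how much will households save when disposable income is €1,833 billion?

MPC = (3796.8 − 3305.92)/(4895 − 4128) = 490.88/767 = 0.64
a = 3305.92 − 0.64(4128) = 3305.92 − 2641.92 = 664
C = 664 + 0.64(1833) = 1837.12
S = 1833 − 1837.12 = -4.12

S = -4.12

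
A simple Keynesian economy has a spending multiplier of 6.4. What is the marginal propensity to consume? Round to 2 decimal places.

k = 1/(1 − MPC), so 1 − MPC = 1/k = 1/6.4 = 0.1563
MPC = 1 − 0.1563 = 0.84

MPC = 0.84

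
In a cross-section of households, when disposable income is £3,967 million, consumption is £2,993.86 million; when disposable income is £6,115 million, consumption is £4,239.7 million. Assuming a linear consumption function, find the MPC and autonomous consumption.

MPC = ΔC/ΔY = (4239.7 − 2993.86)/(6115 − 3967) = 1245.84/2148 = 0.58
a = C − MPC·Y = 2993.86 − 0.58(3967) = 2993.86 − 2300.86 = 693

MPC = 0.58; a = 693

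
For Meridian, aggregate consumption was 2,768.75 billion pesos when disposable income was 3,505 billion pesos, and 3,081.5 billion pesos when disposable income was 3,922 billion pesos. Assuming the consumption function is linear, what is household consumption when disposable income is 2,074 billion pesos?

MPC = (3081.5 − 2768.75)/(3922 − 3505) = 312.75/417 = 0.75
a = 2768.75 − 0.75(3505) = 2768.75 − 2628.75 = 140
C = 140 + 0.75(2074) = 140 + 1555.5 = 1695.5

C = 1695.5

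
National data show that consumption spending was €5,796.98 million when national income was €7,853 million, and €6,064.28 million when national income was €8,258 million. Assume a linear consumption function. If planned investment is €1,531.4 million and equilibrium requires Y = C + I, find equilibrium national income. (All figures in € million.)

Y = 6310

MPC = (6064.28 − 5796.98)/(8258 − 7853) = 267.3/405 = 0.66
a = 5796.98 − 0.66(7853) = 614
Equilibrium: Y = 614 + 0.66Y + 1531.4
0.34Y = 2145.4, so Y = 2145.4/0.34 = 6310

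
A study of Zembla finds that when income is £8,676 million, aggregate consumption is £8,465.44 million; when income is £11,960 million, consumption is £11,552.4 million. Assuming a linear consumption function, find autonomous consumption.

a = 310

MPC = ΔC/ΔY = (11552.4 − 8465.44)/(11960 − 8676) = 3086.96/3284 = 0.94
a = C − MPC·Y = 8465.44 − 0.94(8676) = 8465.44 − 8155.44 = 310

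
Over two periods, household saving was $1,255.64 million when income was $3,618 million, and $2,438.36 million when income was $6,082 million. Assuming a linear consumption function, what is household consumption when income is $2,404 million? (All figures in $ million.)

MPS = ΔS/ΔY = (2438.36 − 1255.64)/(6082 − 3618) = 1182.72/2464 = 0.48
MPC = 1 − MPS = 0.52
Autonomous saving = 1255.64 − 0.48(3618) = -481, so a = 481
C = 481 + 0.52(2404) = 481 + 1250.08 = 1731.08

C = 1731.08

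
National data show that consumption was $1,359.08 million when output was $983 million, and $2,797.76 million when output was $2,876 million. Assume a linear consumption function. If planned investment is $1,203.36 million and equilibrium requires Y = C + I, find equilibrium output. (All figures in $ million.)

MPC = (2797.76 − 1359.08)/(2876 − 983) = 1438.68/1893 = 0.76
a = 1359.08 − 0.76(983) = 612
Equilibrium: Y = 612 + 0.76Y + 1203.36
0.24Y = 1815.36, so Y = 1815.36/0.24 = 7564

Y = 7564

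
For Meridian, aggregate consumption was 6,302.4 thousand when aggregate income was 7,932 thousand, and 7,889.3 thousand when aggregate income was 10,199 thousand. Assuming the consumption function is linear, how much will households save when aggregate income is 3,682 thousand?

MPC = (7889.3 − 6302.4)/(10199 − 7932) = 1586.9/2267 = 0.7
a = 6302.4 − 0.7(7932) = 6302.4 − 5552.4 = 750
C = 750 + 0.7(3682) = 3327.4
S = 3682 − 3327.4 = 354.6

S = 354.6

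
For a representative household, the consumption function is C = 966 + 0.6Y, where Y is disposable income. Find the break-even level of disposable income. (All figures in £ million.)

At break-even, C = Y: 966 + 0.6Y = Y
0.4Y = 966, so Y = 966/0.4 = 2415

Y = 2415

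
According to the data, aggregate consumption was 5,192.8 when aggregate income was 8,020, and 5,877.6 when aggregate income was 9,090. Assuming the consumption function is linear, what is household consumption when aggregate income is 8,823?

MPC = (5877.6 − 5192.8)/(9090 − 8020) = 684.8/1070 = 0.64
a = 5192.8 − 0.64(8020) = 5192.8 − 5132.8 = 60
C = 60 + 0.64(8823) = 60 + 5646.72 = 5706.72

C = 5706.72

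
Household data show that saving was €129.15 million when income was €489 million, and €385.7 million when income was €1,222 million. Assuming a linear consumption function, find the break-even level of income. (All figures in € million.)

Y = 120

MPS = ΔS/ΔY = (385.7 − 129.15)/(1222 − 489) = 256.55/733 = 0.35
MPC = 1 − MPS = 0.65
From S(489) = 129.15: −a + 0.35(489) = 129.15, so a = 171.15 − 129.15 = 42
Break-even (S = 0): Y = a/MPS = 42/0.35 = 120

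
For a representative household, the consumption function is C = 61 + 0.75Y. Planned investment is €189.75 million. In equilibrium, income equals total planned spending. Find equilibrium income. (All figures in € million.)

Y = 1003

Y = C + I = 61 + 0.75Y + 189.75
Y − 0.75Y = 250.75
0.25Y = 250.75, so Y = 250.75/0.25 = 1003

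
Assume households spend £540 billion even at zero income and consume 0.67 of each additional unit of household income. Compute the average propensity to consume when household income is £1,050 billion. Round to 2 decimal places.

C = 540 + 0.67(1050) = 1243.5
APC = C/Y = 1243.5/1050 = 1.18

APC = 1.18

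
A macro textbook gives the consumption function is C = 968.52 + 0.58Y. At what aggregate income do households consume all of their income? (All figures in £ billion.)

Y = 2306

At break-even, C = Y: 968.52 + 0.58Y = Y
0.42Y = 968.52, so Y = 968.52/0.42 = 2306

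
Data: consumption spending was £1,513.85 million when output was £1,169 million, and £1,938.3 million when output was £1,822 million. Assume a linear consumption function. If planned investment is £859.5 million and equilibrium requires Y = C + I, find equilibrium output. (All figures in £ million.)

Y = 4610

MPC = (1938.3 − 1513.85)/(1822 − 1169) = 424.45/653 = 0.65
a = 1513.85 − 0.65(1169) = 754
Equilibrium: Y = 754 + 0.65Y + 859.5
0.35Y = 1613.5, so Y = 1613.5/0.35 = 4610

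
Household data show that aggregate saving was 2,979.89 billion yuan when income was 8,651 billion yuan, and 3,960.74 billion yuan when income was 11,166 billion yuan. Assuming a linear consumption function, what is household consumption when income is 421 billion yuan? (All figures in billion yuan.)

MPS = ΔS/ΔY = (3960.74 − 2979.89)/(11166 − 8651) = 980.85/2515 = 0.39
MPC = 1 − MPS = 0.61
Autonomous saving = 2979.89 − 0.39(8651) = -394, so a = 394
C = 394 + 0.61(421) = 394 + 256.81 = 650.81

C = 650.81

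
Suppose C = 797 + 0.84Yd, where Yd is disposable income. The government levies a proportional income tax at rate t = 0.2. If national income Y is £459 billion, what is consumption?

Yd = (1 − 0.2)(459) = 0.8(459) = 367.2
C = 797 + 0.84(367.2) = 797 + 308.448 = 1105.448

C = 1105.448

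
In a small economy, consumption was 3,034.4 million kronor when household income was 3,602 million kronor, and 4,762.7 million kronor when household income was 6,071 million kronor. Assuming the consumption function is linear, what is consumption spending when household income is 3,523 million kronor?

C = 2979.1

MPC = (4762.7 − 3034.4)/(6071 − 3602) = 1728.3/2469 = 0.7
a = 3034.4 − 0.7(3602) = 3034.4 − 2521.4 = 513
C = 513 + 0.7(3523) = 513 + 2466.1 = 2979.1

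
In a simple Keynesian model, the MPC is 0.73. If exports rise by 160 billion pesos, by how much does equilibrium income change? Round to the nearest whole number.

ΔY ≈ 593

The multiplier is 1/(1 − MPC) = 1/0.27.
ΔY = 160/0.27 = 592.59 ≈ 593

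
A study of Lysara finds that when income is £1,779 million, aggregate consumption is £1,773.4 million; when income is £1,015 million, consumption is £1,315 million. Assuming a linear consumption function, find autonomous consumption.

a = 706

MPC = ΔC/ΔY = (1773.4 − 1315)/(1779 − 1015) = 458.4/764 = 0.6
a = C − MPC·Y = 1315 − 0.6(1015) = 1315 − 609 = 706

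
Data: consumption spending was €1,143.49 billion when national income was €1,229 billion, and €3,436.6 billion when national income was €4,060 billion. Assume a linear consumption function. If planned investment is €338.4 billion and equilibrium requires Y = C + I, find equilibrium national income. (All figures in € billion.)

Y = 2560

MPC = (3436.6 − 1143.49)/(4060 − 1229) = 2293.11/2831 = 0.81
a = 1143.49 − 0.81(1229) = 148
Equilibrium: Y = 148 + 0.81Y + 338.4
0.19Y = 486.4, so Y = 486.4/0.19 = 2560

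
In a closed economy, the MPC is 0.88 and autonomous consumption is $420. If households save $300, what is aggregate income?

S = Y − C = -420 + 0.12Y
-420 + 0.12Y = 300, so 0.12Y = 720 and Y = 6000

Y = 6000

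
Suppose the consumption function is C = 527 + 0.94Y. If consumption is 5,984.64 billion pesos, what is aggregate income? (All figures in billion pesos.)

Y = 5806

527 + 0.94Y = 5984.64
0.94Y = 5457.64, so Y = 5457.64/0.94 = 5806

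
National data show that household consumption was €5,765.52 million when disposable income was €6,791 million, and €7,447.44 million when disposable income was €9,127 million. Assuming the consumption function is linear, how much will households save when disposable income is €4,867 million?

S = 486.76

MPC = (7447.44 − 5765.52)/(9127 − 6791) = 1681.92/2336 = 0.72
a = 5765.52 − 0.72(6791) = 5765.52 − 4889.52 = 876
C = 876 + 0.72(4867) = 4380.24
S = 4867 − 4380.24 = 486.76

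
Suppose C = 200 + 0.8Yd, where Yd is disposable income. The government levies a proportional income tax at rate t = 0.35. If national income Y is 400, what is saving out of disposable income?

S = -148

Yd = (1 − 0.35)(400) = 0.65(400) = 260
C = 200 + 0.8(260) = 200 + 208 = 408
S = Yd − C = 260 − 408 = -148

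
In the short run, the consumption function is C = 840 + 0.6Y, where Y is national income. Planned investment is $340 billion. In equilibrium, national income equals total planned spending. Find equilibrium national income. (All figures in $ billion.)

Y = C + I = 840 + 0.6Y + 340
Y − 0.6Y = 1180
0.4Y = 1180, so Y = 1180/0.4 = 2950

Y = 2950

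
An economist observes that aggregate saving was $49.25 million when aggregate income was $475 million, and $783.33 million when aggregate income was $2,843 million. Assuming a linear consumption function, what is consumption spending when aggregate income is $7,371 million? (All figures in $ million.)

C = 5183.99

MPS = ΔS/ΔY = (783.33 − 49.25)/(2843 − 475) = 734.08/2368 = 0.31
MPC = 1 − MPS = 0.69
Autonomous saving = 49.25 − 0.31(475) = -98, so a = 98
C = 98 + 0.69(7371) = 98 + 5085.99 = 5183.99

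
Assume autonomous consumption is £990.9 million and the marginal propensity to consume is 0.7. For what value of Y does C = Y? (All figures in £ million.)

At break-even, C = Y: 990.9 + 0.7Y = Y
0.3Y = 990.9, so Y = 990.9/0.3 = 3303

Y = 3303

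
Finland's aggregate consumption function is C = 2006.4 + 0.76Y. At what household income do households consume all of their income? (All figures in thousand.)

At break-even, C = Y: 2006.4 + 0.76Y = Y
0.24Y = 2006.4, so Y = 2006.4/0.24 = 8360

Y = 8360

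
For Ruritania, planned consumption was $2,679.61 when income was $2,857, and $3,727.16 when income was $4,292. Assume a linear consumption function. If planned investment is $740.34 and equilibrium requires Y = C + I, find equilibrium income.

MPC = (3727.16 − 2679.61)/(4292 − 2857) = 1047.55/1435 = 0.73
a = 2679.61 − 0.73(2857) = 594
Equilibrium: Y = 594 + 0.73Y + 740.34
0.27Y = 1334.34, so Y = 1334.34/0.27 = 4942

Y = 4942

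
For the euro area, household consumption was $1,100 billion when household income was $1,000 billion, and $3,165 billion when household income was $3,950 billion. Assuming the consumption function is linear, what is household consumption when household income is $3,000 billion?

MPC = (3165 − 1100)/(3950 − 1000) = 2065/2950 = 0.7
a = 1100 − 0.7(1000) = 1100 − 700 = 400
C = 400 + 0.7(3000) = 400 + 2100 = 2500

C = 2500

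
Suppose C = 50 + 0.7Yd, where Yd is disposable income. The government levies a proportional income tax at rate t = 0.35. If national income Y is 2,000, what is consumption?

Yd = (1 − 0.35)(2000) = 0.65(2000) = 1300
C = 50 + 0.7(1300) = 50 + 910 = 960

C = 960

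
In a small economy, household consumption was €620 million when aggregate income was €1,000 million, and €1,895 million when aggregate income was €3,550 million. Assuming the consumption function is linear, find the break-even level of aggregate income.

MPC = (1895 − 620)/(3550 − 1000) = 1275/2550 = 0.5
a = 620 − 0.5(1000) = 620 − 500 = 120
Break-even: Y = a/(1−MPC) = 120/0.5 = 240

Y = 240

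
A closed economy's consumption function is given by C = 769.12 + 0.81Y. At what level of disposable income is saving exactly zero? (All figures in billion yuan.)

At break-even, C = Y: 769.12 + 0.81Y = Y
0.19Y = 769.12, so Y = 769.12/0.19 = 4048

Y = 4048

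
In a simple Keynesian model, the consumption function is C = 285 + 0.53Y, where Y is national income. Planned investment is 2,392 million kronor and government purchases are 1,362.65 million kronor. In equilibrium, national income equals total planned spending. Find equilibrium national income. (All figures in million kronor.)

Y = 8595

Y = C + I + G = 285 + 0.53Y + 2392 + 1362.65
Y − 0.53Y = 4039.65
0.47Y = 4039.65, so Y = 4039.65/0.47 = 8595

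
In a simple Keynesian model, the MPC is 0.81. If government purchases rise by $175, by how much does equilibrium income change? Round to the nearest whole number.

ΔY ≈ 921

The multiplier is 1/(1 − MPC) = 1/0.19.
ΔY = 175/0.19 = 921.05 ≈ 921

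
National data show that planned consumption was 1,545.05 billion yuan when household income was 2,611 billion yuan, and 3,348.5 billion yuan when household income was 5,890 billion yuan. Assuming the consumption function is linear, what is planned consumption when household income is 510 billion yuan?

MPC = (3348.5 − 1545.05)/(5890 − 2611) = 1803.45/3279 = 0.55
a = 1545.05 − 0.55(2611) = 1545.05 − 1436.05 = 109
C = 109 + 0.55(510) = 109 + 280.5 = 389.5

C = 389.5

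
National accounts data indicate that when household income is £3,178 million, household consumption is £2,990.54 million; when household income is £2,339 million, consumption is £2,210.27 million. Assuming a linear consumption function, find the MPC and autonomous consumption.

MPC = 0.93; a = 35

MPC = ΔC/ΔY = (2990.54 − 2210.27)/(3178 − 2339) = 780.27/839 = 0.93
a = C − MPC·Y = 2210.27 − 0.93(2339) = 2210.27 − 2175.27 = 35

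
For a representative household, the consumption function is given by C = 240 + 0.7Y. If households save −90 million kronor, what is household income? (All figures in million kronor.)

Y = 500

S = Y − C = -240 + 0.3Y
-240 + 0.3Y = -90, so 0.3Y = 150 and Y = 500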